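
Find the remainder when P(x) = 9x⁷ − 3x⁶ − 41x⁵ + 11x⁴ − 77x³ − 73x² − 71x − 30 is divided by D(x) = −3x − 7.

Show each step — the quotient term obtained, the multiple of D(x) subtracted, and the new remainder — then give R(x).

R(x) = 5

Step 1: lead(9x⁷ − 3x⁶ − 41x⁵ + 11x⁴ − 77x³ − 73x² − 71x − 30) ÷ lead(D) = 9x⁷ ÷ −3x = −3x⁶. Subtract (−3x⁶)·D = 9x⁷ + 21x⁶. Remainder: −24x⁶ − 41x⁵ + 11x⁴ − 77x³ − 73x² − 71x − 30.
Step 2: lead(−24x⁶ − 41x⁵ + 11x⁴ − 77x³ − 73x² − 71x − 30) ÷ lead(D) = −24x⁶ ÷ −3x = 8x⁵. Subtract (8x⁵)·D = −24x⁶ − 56x⁵. Remainder: 15x⁵ + 11x⁴ − 77x³ − 73x² − 71x − 30.
Step 3: lead(15x⁵ + 11x⁴ − 77x³ − 73x² − 71x − 30) ÷ lead(D) = 15x⁵ ÷ −3x = −5x⁴. Subtract (−5x⁴)·D = 15x⁵ + 35x⁴. Remainder: −24x⁴ − 77x³ − 73x² − 71x − 30.
Step 4: lead(−24x⁴ − 77x³ − 73x² − 71x − 30) ÷ lead(D) = −24x⁴ ÷ −3x = 8x³. Subtract (8x³)·D = −24x⁴ − 56x³. Remainder: −21x³ − 73x² − 71x − 30.
Step 5: lead(−21x³ − 73x² − 71x − 30) ÷ lead(D) = −21x³ ÷ −3x = 7x². Subtract (7x²)·D = −21x³ − 49x². Remainder: −24x² − 71x − 30.
Step 6: lead(−24x² − 71x − 30) ÷ lead(D) = −24x² ÷ −3x = 8x. Subtract (8x)·D = −24x² − 56x. Remainder: −15x − 30.
Step 7: lead(−15x − 30) ÷ lead(D) = −15x ÷ −3x = 5. Subtract (5)·D = −15x − 35. Remainder: 5.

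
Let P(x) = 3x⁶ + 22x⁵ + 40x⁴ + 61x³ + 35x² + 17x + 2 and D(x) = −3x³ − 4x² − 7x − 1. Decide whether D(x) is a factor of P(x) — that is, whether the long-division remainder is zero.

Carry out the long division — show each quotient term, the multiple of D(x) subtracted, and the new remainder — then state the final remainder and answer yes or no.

R(x) = 0, so D(x) is a factor of P(x). yes

Step 1: lead(3x⁶ + 22x⁵ + 40x⁴ + 61x³ + 35x² + 17x + 2) ÷ lead(D) = 3x⁶ ÷ −3x³ = −x³. Subtract (−x³)·D = 3x⁶ + 4x⁵ + 7x⁴ + x³. Remainder: 18x⁵ + 33x⁴ + 60x³ + 35x² + 17x + 2.
Step 2: lead(18x⁵ + 33x⁴ + 60x³ + 35x² + 17x + 2) ÷ lead(D) = 18x⁵ ÷ −3x³ = −6x². Subtract (−6x²)·D = 18x⁵ + 24x⁴ + 42x³ + 6x². Remainder: 9x⁴ + 18x³ + 29x² + 17x + 2.
Step 3: lead(9x⁴ + 18x³ + 29x² + 17x + 2) ÷ lead(D) = 9x⁴ ÷ −3x³ = −3x. Subtract (−3x)·D = 9x⁴ + 12x³ + 21x² + 3x. Remainder: 6x³ + 8x² + 14x + 2.
Step 4: lead(6x³ + 8x² + 14x + 2) ÷ lead(D) = 6x³ ÷ −3x³ = −2. Subtract (−2)·D = 6x³ + 8x² + 14x + 2. Remainder: 0.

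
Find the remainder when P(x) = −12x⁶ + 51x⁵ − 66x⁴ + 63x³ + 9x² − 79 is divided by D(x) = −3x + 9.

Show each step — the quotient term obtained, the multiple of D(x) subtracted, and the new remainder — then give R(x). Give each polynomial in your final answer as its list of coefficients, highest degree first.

R = [2]

Step 1: lead(−12x⁶ + 51x⁵ − 66x⁴ + 63x³ + 9x² − 79) ÷ lead(D) = −12x⁶ ÷ −3x = 4x⁵. Subtract (4x⁵)·D = −12x⁶ + 36x⁵. Remainder: 15x⁵ − 66x⁴ + 63x³ + 9x² − 79.
Step 2: lead(15x⁵ − 66x⁴ + 63x³ + 9x² − 79) ÷ lead(D) = 15x⁵ ÷ −3x = −5x⁴. Subtract (−5x⁴)·D = 15x⁵ − 45x⁴. Remainder: −21x⁴ + 63x³ + 9x² − 79.
Step 3: lead(−21x⁴ + 63x³ + 9x² − 79) ÷ lead(D) = −21x⁴ ÷ −3x = 7x³. Subtract (7x³)·D = −21x⁴ + 63x³. Remainder: 9x² − 79.
Step 4: lead(9x² − 79) ÷ lead(D) = 9x² ÷ −3x = −3x. Subtract (−3x)·D = 9x² − 27x. Remainder: 27x − 79.
Step 5: lead(27x − 79) ÷ lead(D) = 27x ÷ −3x = −9. Subtract (−9)·D = 27x − 81. Remainder: 2.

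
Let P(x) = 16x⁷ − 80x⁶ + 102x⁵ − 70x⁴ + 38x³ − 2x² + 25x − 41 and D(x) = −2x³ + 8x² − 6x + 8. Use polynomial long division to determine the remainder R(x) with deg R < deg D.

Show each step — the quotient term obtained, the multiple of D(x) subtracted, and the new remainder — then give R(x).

R(x) = −3x + 7

Step 1: lead(16x⁷ − 80x⁶ + 102x⁵ − 70x⁴ + 38x³ − 2x² + 25x − 41) ÷ lead(D) = 16x⁷ ÷ −2x³ = −8x⁴. Subtract (−8x⁴)·D = 16x⁷ − 64x⁶ + 48x⁵ − 64x⁴. Remainder: −16x⁶ + 54x⁵ − 6x⁴ + 38x³ − 2x² + 25x − 41.
Step 2: lead(−16x⁶ + 54x⁵ − 6x⁴ + 38x³ − 2x² + 25x − 41) ÷ lead(D) = −16x⁶ ÷ −2x³ = 8x³. Subtract (8x³)·D = −16x⁶ + 64x⁵ − 48x⁴ + 64x³. Remainder: −10x⁵ + 42x⁴ − 26x³ − 2x² + 25x − 41.
Step 3: lead(−10x⁵ + 42x⁴ − 26x³ − 2x² + 25x − 41) ÷ lead(D) = −10x⁵ ÷ −2x³ = 5x². Subtract (5x²)·D = −10x⁵ + 40x⁴ − 30x³ + 40x². Remainder: 2x⁴ + 4x³ − 42x² + 25x − 41.
Step 4: lead(2x⁴ + 4x³ − 42x² + 25x − 41) ÷ lead(D) = 2x⁴ ÷ −2x³ = −x. Subtract (−x)·D = 2x⁴ − 8x³ + 6x² − 8x. Remainder: 12x³ − 48x² + 33x − 41.
Step 5: lead(12x³ − 48x² + 33x − 41) ÷ lead(D) = 12x³ ÷ −2x³ = −6. Subtract (−6)·D = 12x³ − 48x² + 36x − 48. Remainder: −3x + 7.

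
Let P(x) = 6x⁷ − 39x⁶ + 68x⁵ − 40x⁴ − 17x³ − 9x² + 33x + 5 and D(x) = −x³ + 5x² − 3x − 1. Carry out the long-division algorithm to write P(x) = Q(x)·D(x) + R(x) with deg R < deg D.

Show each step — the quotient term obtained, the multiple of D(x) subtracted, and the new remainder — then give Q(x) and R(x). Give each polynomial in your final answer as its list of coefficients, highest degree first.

Q = [-6, 9, -5, -6, -7]; R = [3, 6, -2]

Step 1: lead(6x⁷ − 39x⁶ + 68x⁵ − 40x⁴ − 17x³ − 9x² + 33x + 5) ÷ lead(D) = 6x⁷ ÷ −x³ = −6x⁴. Subtract (−6x⁴)·D = 6x⁷ − 30x⁶ + 18x⁵ + 6x⁴. Remainder: −9x⁶ + 50x⁵ − 46x⁴ − 17x³ − 9x² + 33x + 5.
Step 2: lead(−9x⁶ + 50x⁵ − 46x⁴ − 17x³ − 9x² + 33x + 5) ÷ lead(D) = −9x⁶ ÷ −x³ = 9x³. Subtract (9x³)·D = −9x⁶ + 45x⁵ − 27x⁴ − 9x³. Remainder: 5x⁵ − 19x⁴ − 8x³ − 9x² + 33x + 5.
Step 3: lead(5x⁵ − 19x⁴ − 8x³ − 9x² + 33x + 5) ÷ lead(D) = 5x⁵ ÷ −x³ = −5x². Subtract (−5x²)·D = 5x⁵ − 25x⁴ + 15x³ + 5x². Remainder: 6x⁴ − 23x³ − 14x² + 33x + 5.
Step 4: lead(6x⁴ − 23x³ − 14x² + 33x + 5) ÷ lead(D) = 6x⁴ ÷ −x³ = −6x. Subtract (−6x)·D = 6x⁴ − 30x³ + 18x² + 6x. Remainder: 7x³ − 32x² + 27x + 5.
Step 5: lead(7x³ − 32x² + 27x + 5) ÷ lead(D) = 7x³ ÷ −x³ = −7. Subtract (−7)·D = 7x³ − 35x² + 21x + 7. Remainder: 3x² + 6x − 2.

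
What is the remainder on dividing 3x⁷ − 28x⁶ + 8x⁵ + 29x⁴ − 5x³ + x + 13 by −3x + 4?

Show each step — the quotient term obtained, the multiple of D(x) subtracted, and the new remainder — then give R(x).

R(x) = −7

Step 1: lead(3x⁷ − 28x⁶ + 8x⁵ + 29x⁴ − 5x³ + x + 13) ÷ lead(D) = 3x⁷ ÷ −3x = −x⁶. Subtract (−x⁶)·D = 3x⁷ − 4x⁶. Remainder: −24x⁶ + 8x⁵ + 29x⁴ − 5x³ + x + 13.
Step 2: lead(−24x⁶ + 8x⁵ + 29x⁴ − 5x³ + x + 13) ÷ lead(D) = −24x⁶ ÷ −3x = 8x⁵. Subtract (8x⁵)·D = −24x⁶ + 32x⁵. Remainder: −24x⁵ + 29x⁴ − 5x³ + x + 13.
Step 3: lead(−24x⁵ + 29x⁴ − 5x³ + x + 13) ÷ lead(D) = −24x⁵ ÷ −3x = 8x⁴. Subtract (8x⁴)·D = −24x⁵ + 32x⁴. Remainder: −3x⁴ − 5x³ + x + 13.
Step 4: lead(−3x⁴ − 5x³ + x + 13) ÷ lead(D) = −3x⁴ ÷ −3x = x³. Subtract (x³)·D = −3x⁴ + 4x³. Remainder: −9x³ + x + 13.
Step 5: lead(−9x³ + x + 13) ÷ lead(D) = −9x³ ÷ −3x = 3x². Subtract (3x²)·D = −9x³ + 12x². Remainder: −12x² + x + 13.
Step 6: lead(−12x² + x + 13) ÷ lead(D) = −12x² ÷ −3x = 4x. Subtract (4x)·D = −12x² + 16x. Remainder: −15x + 13.
Step 7: lead(−15x + 13) ÷ lead(D) = −15x ÷ −3x = 5. Subtract (5)·D = −15x + 20. Remainder: −7.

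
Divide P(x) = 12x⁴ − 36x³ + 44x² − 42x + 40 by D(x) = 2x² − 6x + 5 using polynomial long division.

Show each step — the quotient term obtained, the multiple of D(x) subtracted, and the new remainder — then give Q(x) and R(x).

Q(x) = 6x² + 7; R(x) = 5

Step 1: lead(12x⁴ − 36x³ + 44x² − 42x + 40) ÷ lead(D) = 12x⁴ ÷ 2x² = 6x². Subtract (6x²)·D = 12x⁴ − 36x³ + 30x². Remainder: 14x² − 42x + 40.
Step 2: lead(14x² − 42x + 40) ÷ lead(D) = 14x² ÷ 2x² = 7. Subtract (7)·D = 14x² − 42x + 35. Remainder: 5.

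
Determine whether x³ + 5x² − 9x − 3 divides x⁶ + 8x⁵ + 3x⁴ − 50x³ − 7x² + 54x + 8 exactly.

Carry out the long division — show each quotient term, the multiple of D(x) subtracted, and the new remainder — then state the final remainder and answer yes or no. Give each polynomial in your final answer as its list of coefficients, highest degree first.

R = [-7], so D(x) is not a factor of P(x). no

Step 1: lead(x⁶ + 8x⁵ + 3x⁴ − 50x³ − 7x² + 54x + 8) ÷ lead(D) = x⁶ ÷ x³ = x³. Subtract (x³)·D = x⁶ + 5x⁵ − 9x⁴ − 3x³. Remainder: 3x⁵ + 12x⁴ − 47x³ − 7x² + 54x + 8.
Step 2: lead(3x⁵ + 12x⁴ − 47x³ − 7x² + 54x + 8) ÷ lead(D) = 3x⁵ ÷ x³ = 3x². Subtract (3x²)·D = 3x⁵ + 15x⁴ − 27x³ − 9x². Remainder: −3x⁴ − 20x³ + 2x² + 54x + 8.
Step 3: lead(−3x⁴ − 20x³ + 2x² + 54x + 8) ÷ lead(D) = −3x⁴ ÷ x³ = −3x. Subtract (−3x)·D = −3x⁴ − 15x³ + 27x² + 9x. Remainder: −5x³ − 25x² + 45x + 8.
Step 4: lead(−5x³ − 25x² + 45x + 8) ÷ lead(D) = −5x³ ÷ x³ = −5. Subtract (−5)·D = −5x³ − 25x² + 45x + 15. Remainder: −7.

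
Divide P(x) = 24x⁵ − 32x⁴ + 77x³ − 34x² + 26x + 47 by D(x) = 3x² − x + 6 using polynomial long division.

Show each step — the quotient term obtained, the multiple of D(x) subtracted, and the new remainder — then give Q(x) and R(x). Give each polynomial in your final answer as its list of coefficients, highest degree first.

Q = [8, -8, 7, 7]; R = [-9, 5]

Step 1: lead(24x⁵ − 32x⁴ + 77x³ − 34x² + 26x + 47) ÷ lead(D) = 24x⁵ ÷ 3x² = 8x³. Subtract (8x³)·D = 24x⁵ − 8x⁴ + 48x³. Remainder: −24x⁴ + 29x³ − 34x² + 26x + 47.
Step 2: lead(−24x⁴ + 29x³ − 34x² + 26x + 47) ÷ lead(D) = −24x⁴ ÷ 3x² = −8x². Subtract (−8x²)·D = −24x⁴ + 8x³ − 48x². Remainder: 21x³ + 14x² + 26x + 47.
Step 3: lead(21x³ + 14x² + 26x + 47) ÷ lead(D) = 21x³ ÷ 3x² = 7x. Subtract (7x)·D = 21x³ − 7x² + 42x. Remainder: 21x² − 16x + 47.
Step 4: lead(21x² − 16x + 47) ÷ lead(D) = 21x² ÷ 3x² = 7. Subtract (7)·D = 21x² − 7x + 42. Remainder: −9x + 5.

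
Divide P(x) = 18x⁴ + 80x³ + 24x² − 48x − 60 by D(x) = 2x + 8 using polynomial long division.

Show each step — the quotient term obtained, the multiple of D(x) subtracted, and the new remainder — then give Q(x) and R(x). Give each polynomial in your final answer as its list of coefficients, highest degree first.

Q = [9, 4, -4, -8]; R = [4]

Step 1: lead(18x⁴ + 80x³ + 24x² − 48x − 60) ÷ lead(D) = 18x⁴ ÷ 2x = 9x³. Subtract (9x³)·D = 18x⁴ + 72x³. Remainder: 8x³ + 24x² − 48x − 60.
Step 2: lead(8x³ + 24x² − 48x − 60) ÷ lead(D) = 8x³ ÷ 2x = 4x². Subtract (4x²)·D = 8x³ + 32x². Remainder: −8x² − 48x − 60.
Step 3: lead(−8x² − 48x − 60) ÷ lead(D) = −8x² ÷ 2x = −4x. Subtract (−4x)·D = −8x² − 32x. Remainder: −16x − 60.
Step 4: lead(−16x − 60) ÷ lead(D) = −16x ÷ 2x = −8. Subtract (−8)·D = −16x − 64. Remainder: 4.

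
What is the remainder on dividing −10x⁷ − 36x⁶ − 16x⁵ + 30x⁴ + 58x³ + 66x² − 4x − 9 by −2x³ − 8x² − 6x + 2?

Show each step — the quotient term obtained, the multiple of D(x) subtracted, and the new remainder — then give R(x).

Step 1: lead(−10x⁷ − 36x⁶ − 16x⁵ + 30x⁴ + 58x³ + 66x² − 4x − 9) ÷ lead(D) = −10x⁷ ÷ −2x³ = 5x⁴. Subtract (5x⁴)·D = −10x⁷ − 40x⁶ − 30x⁵ + 10x⁴. Remainder: 4x⁶ + 14x⁵ + 20x⁴ + 58x³ + 66x² − 4x − 9.
Step 2: lead(4x⁶ + 14x⁵ + 20x⁴ + 58x³ + 66x² − 4x − 9) ÷ lead(D) = 4x⁶ ÷ −2x³ = −2x³. Subtract (−2x³)·D = 4x⁶ + 16x⁵ + 12x⁴ − 4x³. Remainder: −2x⁵ + 8x⁴ + 62x³ + 66x² − 4x − 9.
Step 3: lead(−2x⁵ + 8x⁴ + 62x³ + 66x² − 4x − 9) ÷ lead(D) = −2x⁵ ÷ −2x³ = x². Subtract (x²)·D = −2x⁵ − 8x⁴ − 6x³ + 2x². Remainder: 16x⁴ + 68x³ + 64x² − 4x − 9.
Step 4: lead(16x⁴ + 68x³ + 64x² − 4x − 9) ÷ lead(D) = 16x⁴ ÷ −2x³ = −8x. Subtract (−8x)·D = 16x⁴ + 64x³ + 48x² − 16x. Remainder: 4x³ + 16x² + 12x − 9.
Step 5: lead(4x³ + 16x² + 12x − 9) ÷ lead(D) = 4x³ ÷ −2x³ = −2. Subtract (−2)·D = 4x³ + 16x² + 12x − 4. Remainder: −5.

R(x) = −5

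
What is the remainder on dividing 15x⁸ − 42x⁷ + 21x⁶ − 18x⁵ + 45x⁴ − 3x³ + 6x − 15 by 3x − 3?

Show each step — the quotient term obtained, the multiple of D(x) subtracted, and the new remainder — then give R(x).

Step 1: lead(15x⁸ − 42x⁷ + 21x⁶ − 18x⁵ + 45x⁴ − 3x³ + 6x − 15) ÷ lead(D) = 15x⁸ ÷ 3x = 5x⁷. Subtract (5x⁷)·D = 15x⁸ − 15x⁷. Remainder: −27x⁷ + 21x⁶ − 18x⁵ + 45x⁴ − 3x³ + 6x − 15.
Step 2: lead(−27x⁷ + 21x⁶ − 18x⁵ + 45x⁴ − 3x³ + 6x − 15) ÷ lead(D) = −27x⁷ ÷ 3x = −9x⁶. Subtract (−9x⁶)·D = −27x⁷ + 27x⁶. Remainder: −6x⁶ − 18x⁵ + 45x⁴ − 3x³ + 6x − 15.
Step 3: lead(−6x⁶ − 18x⁵ + 45x⁴ − 3x³ + 6x − 15) ÷ lead(D) = −6x⁶ ÷ 3x = −2x⁵. Subtract (−2x⁵)·D = −6x⁶ + 6x⁵. Remainder: −24x⁵ + 45x⁴ − 3x³ + 6x − 15.
Step 4: lead(−24x⁵ + 45x⁴ − 3x³ + 6x − 15) ÷ lead(D) = −24x⁵ ÷ 3x = −8x⁴. Subtract (−8x⁴)·D = −24x⁵ + 24x⁴. Remainder: 21x⁴ − 3x³ + 6x − 15.
Step 5: lead(21x⁴ − 3x³ + 6x − 15) ÷ lead(D) = 21x⁴ ÷ 3x = 7x³. Subtract (7x³)·D = 21x⁴ − 21x³. Remainder: 18x³ + 6x − 15.
Step 6: lead(18x³ + 6x − 15) ÷ lead(D) = 18x³ ÷ 3x = 6x². Subtract (6x²)·D = 18x³ − 18x². Remainder: 18x² + 6x − 15.
Step 7: lead(18x² + 6x − 15) ÷ lead(D) = 18x² ÷ 3x = 6x. Subtract (6x)·D = 18x² − 18x. Remainder: 24x − 15.
Step 8: lead(24x − 15) ÷ lead(D) = 24x ÷ 3x = 8. Subtract (8)·D = 24x − 24. Remainder: 9.

R(x) = 9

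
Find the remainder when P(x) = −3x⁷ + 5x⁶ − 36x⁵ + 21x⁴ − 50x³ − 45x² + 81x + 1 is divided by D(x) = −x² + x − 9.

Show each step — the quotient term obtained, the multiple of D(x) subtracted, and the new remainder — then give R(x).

R(x) = 1

Step 1: lead(−3x⁷ + 5x⁶ − 36x⁵ + 21x⁴ − 50x³ − 45x² + 81x + 1) ÷ lead(D) = −3x⁷ ÷ −x² = 3x⁵. Subtract (3x⁵)·D = −3x⁷ + 3x⁶ − 27x⁵. Remainder: 2x⁶ − 9x⁵ + 21x⁴ − 50x³ − 45x² + 81x + 1.
Step 2: lead(2x⁶ − 9x⁵ + 21x⁴ − 50x³ − 45x² + 81x + 1) ÷ lead(D) = 2x⁶ ÷ −x² = −2x⁴. Subtract (−2x⁴)·D = 2x⁶ − 2x⁵ + 18x⁴. Remainder: −7x⁵ + 3x⁴ − 50x³ − 45x² + 81x + 1.
Step 3: lead(−7x⁵ + 3x⁴ − 50x³ − 45x² + 81x + 1) ÷ lead(D) = −7x⁵ ÷ −x² = 7x³. Subtract (7x³)·D = −7x⁵ + 7x⁴ − 63x³. Remainder: −4x⁴ + 13x³ − 45x² + 81x + 1.
Step 4: lead(−4x⁴ + 13x³ − 45x² + 81x + 1) ÷ lead(D) = −4x⁴ ÷ −x² = 4x². Subtract (4x²)·D = −4x⁴ + 4x³ − 36x². Remainder: 9x³ − 9x² + 81x + 1.
Step 5: lead(9x³ − 9x² + 81x + 1) ÷ lead(D) = 9x³ ÷ −x² = −9x. Subtract (−9x)·D = 9x³ − 9x² + 81x. Remainder: 1.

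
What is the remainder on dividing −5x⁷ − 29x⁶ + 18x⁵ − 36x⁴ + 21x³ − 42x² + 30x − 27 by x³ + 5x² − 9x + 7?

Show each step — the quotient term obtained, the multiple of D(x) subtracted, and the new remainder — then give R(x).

R(x) = 9x² + 8x + 1

Step 1: lead(−5x⁷ − 29x⁶ + 18x⁵ − 36x⁴ + 21x³ − 42x² + 30x − 27) ÷ lead(D) = −5x⁷ ÷ x³ = −5x⁴. Subtract (−5x⁴)·D = −5x⁷ − 25x⁶ + 45x⁵ − 35x⁴. Remainder: −4x⁶ − 27x⁵ − x⁴ + 21x³ − 42x² + 30x − 27.
Step 2: lead(−4x⁶ − 27x⁵ − x⁴ + 21x³ − 42x² + 30x − 27) ÷ lead(D) = −4x⁶ ÷ x³ = −4x³. Subtract (−4x³)·D = −4x⁶ − 20x⁵ + 36x⁴ − 28x³. Remainder: −7x⁵ − 37x⁴ + 49x³ − 42x² + 30x − 27.
Step 3: lead(−7x⁵ − 37x⁴ + 49x³ − 42x² + 30x − 27) ÷ lead(D) = −7x⁵ ÷ x³ = −7x². Subtract (−7x²)·D = −7x⁵ − 35x⁴ + 63x³ − 49x². Remainder: −2x⁴ − 14x³ + 7x² + 30x − 27.
Step 4: lead(−2x⁴ − 14x³ + 7x² + 30x − 27) ÷ lead(D) = −2x⁴ ÷ x³ = −2x. Subtract (−2x)·D = −2x⁴ − 10x³ + 18x² − 14x. Remainder: −4x³ − 11x² + 44x − 27.
Step 5: lead(−4x³ − 11x² + 44x − 27) ÷ lead(D) = −4x³ ÷ x³ = −4. Subtract (−4)·D = −4x³ − 20x² + 36x − 28. Remainder: 9x² + 8x + 1.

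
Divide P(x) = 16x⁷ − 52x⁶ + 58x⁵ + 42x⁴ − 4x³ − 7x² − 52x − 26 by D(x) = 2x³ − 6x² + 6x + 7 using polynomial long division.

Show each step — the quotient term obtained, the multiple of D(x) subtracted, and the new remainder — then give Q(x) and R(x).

Q(x) = 8x⁴ − 2x³ − x² − 4x − 4; R(x) = 2

Step 1: lead(16x⁷ − 52x⁶ + 58x⁵ + 42x⁴ − 4x³ − 7x² − 52x − 26) ÷ lead(D) = 16x⁷ ÷ 2x³ = 8x⁴. Subtract (8x⁴)·D = 16x⁷ − 48x⁶ + 48x⁵ + 56x⁴. Remainder: −4x⁶ + 10x⁵ − 14x⁴ − 4x³ − 7x² − 52x − 26.
Step 2: lead(−4x⁶ + 10x⁵ − 14x⁴ − 4x³ − 7x² − 52x − 26) ÷ lead(D) = −4x⁶ ÷ 2x³ = −2x³. Subtract (−2x³)·D = −4x⁶ + 12x⁵ − 12x⁴ − 14x³. Remainder: −2x⁵ − 2x⁴ + 10x³ − 7x² − 52x − 26.
Step 3: lead(−2x⁵ − 2x⁴ + 10x³ − 7x² − 52x − 26) ÷ lead(D) = −2x⁵ ÷ 2x³ = −x². Subtract (−x²)·D = −2x⁵ + 6x⁴ − 6x³ − 7x². Remainder: −8x⁴ + 16x³ − 52x − 26.
Step 4: lead(−8x⁴ + 16x³ − 52x − 26) ÷ lead(D) = −8x⁴ ÷ 2x³ = −4x. Subtract (−4x)·D = −8x⁴ + 24x³ − 24x² − 28x. Remainder: −8x³ + 24x² − 24x − 26.
Step 5: lead(−8x³ + 24x² − 24x − 26) ÷ lead(D) = −8x³ ÷ 2x³ = −4. Subtract (−4)·D = −8x³ + 24x² − 24x − 28. Remainder: 2.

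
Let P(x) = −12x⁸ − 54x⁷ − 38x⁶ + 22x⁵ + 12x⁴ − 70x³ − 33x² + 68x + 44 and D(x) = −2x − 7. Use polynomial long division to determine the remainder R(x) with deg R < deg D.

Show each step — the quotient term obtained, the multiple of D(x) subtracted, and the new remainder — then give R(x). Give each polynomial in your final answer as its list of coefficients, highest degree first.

Step 1: lead(−12x⁸ − 54x⁷ − 38x⁶ + 22x⁵ + 12x⁴ − 70x³ − 33x² + 68x + 44) ÷ lead(D) = −12x⁸ ÷ −2x = 6x⁷. Subtract (6x⁷)·D = −12x⁸ − 42x⁷. Remainder: −12x⁷ − 38x⁶ + 22x⁵ + 12x⁴ − 70x³ − 33x² + 68x + 44.
Step 2: lead(−12x⁷ − 38x⁶ + 22x⁵ + 12x⁴ − 70x³ − 33x² + 68x + 44) ÷ lead(D) = −12x⁷ ÷ −2x = 6x⁶. Subtract (6x⁶)·D = −12x⁷ − 42x⁶. Remainder: 4x⁶ + 22x⁵ + 12x⁴ − 70x³ − 33x² + 68x + 44.
Step 3: lead(4x⁶ + 22x⁵ + 12x⁴ − 70x³ − 33x² + 68x + 44) ÷ lead(D) = 4x⁶ ÷ −2x = −2x⁵. Subtract (−2x⁵)·D = 4x⁶ + 14x⁵. Remainder: 8x⁵ + 12x⁴ − 70x³ − 33x² + 68x + 44.
Step 4: lead(8x⁵ + 12x⁴ − 70x³ − 33x² + 68x + 44) ÷ lead(D) = 8x⁵ ÷ −2x = −4x⁴. Subtract (−4x⁴)·D = 8x⁵ + 28x⁴. Remainder: −16x⁴ − 70x³ − 33x² + 68x + 44.
Step 5: lead(−16x⁴ − 70x³ − 33x² + 68x + 44) ÷ lead(D) = −16x⁴ ÷ −2x = 8x³. Subtract (8x³)·D = −16x⁴ − 56x³. Remainder: −14x³ − 33x² + 68x + 44.
Step 6: lead(−14x³ − 33x² + 68x + 44) ÷ lead(D) = −14x³ ÷ −2x = 7x². Subtract (7x²)·D = −14x³ − 49x². Remainder: 16x² + 68x + 44.
Step 7: lead(16x² + 68x + 44) ÷ lead(D) = 16x² ÷ −2x = −8x. Subtract (−8x)·D = 16x² + 56x. Remainder: 12x + 44.
Step 8: lead(12x + 44) ÷ lead(D) = 12x ÷ −2x = −6. Subtract (−6)·D = 12x + 42. Remainder: 2.

R = [2]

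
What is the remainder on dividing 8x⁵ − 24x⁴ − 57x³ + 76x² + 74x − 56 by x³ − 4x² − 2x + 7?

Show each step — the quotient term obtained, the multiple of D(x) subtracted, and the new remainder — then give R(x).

Step 1: lead(8x⁵ − 24x⁴ − 57x³ + 76x² + 74x − 56) ÷ lead(D) = 8x⁵ ÷ x³ = 8x². Subtract (8x²)·D = 8x⁵ − 32x⁴ − 16x³ + 56x². Remainder: 8x⁴ − 41x³ + 20x² + 74x − 56.
Step 2: lead(8x⁴ − 41x³ + 20x² + 74x − 56) ÷ lead(D) = 8x⁴ ÷ x³ = 8x. Subtract (8x)·D = 8x⁴ − 32x³ − 16x² + 56x. Remainder: −9x³ + 36x² + 18x − 56.
Step 3: lead(−9x³ + 36x² + 18x − 56) ÷ lead(D) = −9x³ ÷ x³ = −9. Subtract (−9)·D = −9x³ + 36x² + 18x − 63. Remainder: 7.

R(x) = 7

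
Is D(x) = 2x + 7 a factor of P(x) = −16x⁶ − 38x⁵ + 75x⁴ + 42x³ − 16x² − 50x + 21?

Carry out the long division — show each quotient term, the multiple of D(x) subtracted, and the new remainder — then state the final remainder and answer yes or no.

Step 1: lead(−16x⁶ − 38x⁵ + 75x⁴ + 42x³ − 16x² − 50x + 21) ÷ lead(D) = −16x⁶ ÷ 2x = −8x⁵. Subtract (−8x⁵)·D = −16x⁶ − 56x⁵. Remainder: 18x⁵ + 75x⁴ + 42x³ − 16x² − 50x + 21.
Step 2: lead(18x⁵ + 75x⁴ + 42x³ − 16x² − 50x + 21) ÷ lead(D) = 18x⁵ ÷ 2x = 9x⁴. Subtract (9x⁴)·D = 18x⁵ + 63x⁴. Remainder: 12x⁴ + 42x³ − 16x² − 50x + 21.
Step 3: lead(12x⁴ + 42x³ − 16x² − 50x + 21) ÷ lead(D) = 12x⁴ ÷ 2x = 6x³. Subtract (6x³)·D = 12x⁴ + 42x³. Remainder: −16x² − 50x + 21.
Step 4: lead(−16x² − 50x + 21) ÷ lead(D) = −16x² ÷ 2x = −8x. Subtract (−8x)·D = −16x² − 56x. Remainder: 6x + 21.
Step 5: lead(6x + 21) ÷ lead(D) = 6x ÷ 2x = 3. Subtract (3)·D = 6x + 21. Remainder: 0.

R(x) = 0, so D(x) is a factor of P(x). yes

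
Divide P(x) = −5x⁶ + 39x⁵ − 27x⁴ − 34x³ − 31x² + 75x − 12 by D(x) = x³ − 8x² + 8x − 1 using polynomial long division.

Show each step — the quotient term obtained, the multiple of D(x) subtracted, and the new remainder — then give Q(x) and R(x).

Step 1: lead(−5x⁶ + 39x⁵ − 27x⁴ − 34x³ − 31x² + 75x − 12) ÷ lead(D) = −5x⁶ ÷ x³ = −5x³. Subtract (−5x³)·D = −5x⁶ + 40x⁵ − 40x⁴ + 5x³. Remainder: −x⁵ + 13x⁴ − 39x³ − 31x² + 75x − 12.
Step 2: lead(−x⁵ + 13x⁴ − 39x³ − 31x² + 75x − 12) ÷ lead(D) = −x⁵ ÷ x³ = −x². Subtract (−x²)·D = −x⁵ + 8x⁴ − 8x³ + x². Remainder: 5x⁴ − 31x³ − 32x² + 75x − 12.
Step 3: lead(5x⁴ − 31x³ − 32x² + 75x − 12) ÷ lead(D) = 5x⁴ ÷ x³ = 5x. Subtract (5x)·D = 5x⁴ − 40x³ + 40x² − 5x. Remainder: 9x³ − 72x² + 80x − 12.
Step 4: lead(9x³ − 72x² + 80x − 12) ÷ lead(D) = 9x³ ÷ x³ = 9. Subtract (9)·D = 9x³ − 72x² + 72x − 9. Remainder: 8x − 3.

Q(x) = −5x³ − x² + 5x + 9; R(x) = 8x − 3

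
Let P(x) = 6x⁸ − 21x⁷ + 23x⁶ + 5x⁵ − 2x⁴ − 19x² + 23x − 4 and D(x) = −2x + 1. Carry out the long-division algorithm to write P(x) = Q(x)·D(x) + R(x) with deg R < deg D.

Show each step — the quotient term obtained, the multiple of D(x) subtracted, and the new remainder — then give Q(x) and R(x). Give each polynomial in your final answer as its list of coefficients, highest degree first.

Q = [-3, 9, -7, -6, -2, -1, 9, -7]; R = [3]

Step 1: lead(6x⁸ − 21x⁷ + 23x⁶ + 5x⁵ − 2x⁴ − 19x² + 23x − 4) ÷ lead(D) = 6x⁸ ÷ −2x = −3x⁷. Subtract (−3x⁷)·D = 6x⁸ − 3x⁷. Remainder: −18x⁷ + 23x⁶ + 5x⁵ − 2x⁴ − 19x² + 23x − 4.
Step 2: lead(−18x⁷ + 23x⁶ + 5x⁵ − 2x⁴ − 19x² + 23x − 4) ÷ lead(D) = −18x⁷ ÷ −2x = 9x⁶. Subtract (9x⁶)·D = −18x⁷ + 9x⁶. Remainder: 14x⁶ + 5x⁵ − 2x⁴ − 19x² + 23x − 4.
Step 3: lead(14x⁶ + 5x⁵ − 2x⁴ − 19x² + 23x − 4) ÷ lead(D) = 14x⁶ ÷ −2x = −7x⁵. Subtract (−7x⁵)·D = 14x⁶ − 7x⁵. Remainder: 12x⁵ − 2x⁴ − 19x² + 23x − 4.
Step 4: lead(12x⁵ − 2x⁴ − 19x² + 23x − 4) ÷ lead(D) = 12x⁵ ÷ −2x = −6x⁴. Subtract (−6x⁴)·D = 12x⁵ − 6x⁴. Remainder: 4x⁴ − 19x² + 23x − 4.
Step 5: lead(4x⁴ − 19x² + 23x − 4) ÷ lead(D) = 4x⁴ ÷ −2x = −2x³. Subtract (−2x³)·D = 4x⁴ − 2x³. Remainder: 2x³ − 19x² + 23x − 4.
Step 6: lead(2x³ − 19x² + 23x − 4) ÷ lead(D) = 2x³ ÷ −2x = −x². Subtract (−x²)·D = 2x³ − x². Remainder: −18x² + 23x − 4.
Step 7: lead(−18x² + 23x − 4) ÷ lead(D) = −18x² ÷ −2x = 9x. Subtract (9x)·D = −18x² + 9x. Remainder: 14x − 4.
Step 8: lead(14x − 4) ÷ lead(D) = 14x ÷ −2x = −7. Subtract (−7)·D = 14x − 7. Remainder: 3.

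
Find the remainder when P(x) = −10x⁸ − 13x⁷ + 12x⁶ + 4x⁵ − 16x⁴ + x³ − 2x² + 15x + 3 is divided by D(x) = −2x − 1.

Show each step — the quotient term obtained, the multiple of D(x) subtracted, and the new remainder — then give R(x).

Step 1: lead(−10x⁸ − 13x⁷ + 12x⁶ + 4x⁵ − 16x⁴ + x³ − 2x² + 15x + 3) ÷ lead(D) = −10x⁸ ÷ −2x = 5x⁷. Subtract (5x⁷)·D = −10x⁸ − 5x⁷. Remainder: −8x⁷ + 12x⁶ + 4x⁵ − 16x⁴ + x³ − 2x² + 15x + 3.
Step 2: lead(−8x⁷ + 12x⁶ + 4x⁵ − 16x⁴ + x³ − 2x² + 15x + 3) ÷ lead(D) = −8x⁷ ÷ −2x = 4x⁶. Subtract (4x⁶)·D = −8x⁷ − 4x⁶. Remainder: 16x⁶ + 4x⁵ − 16x⁴ + x³ − 2x² + 15x + 3.
Step 3: lead(16x⁶ + 4x⁵ − 16x⁴ + x³ − 2x² + 15x + 3) ÷ lead(D) = 16x⁶ ÷ −2x = −8x⁵. Subtract (−8x⁵)·D = 16x⁶ + 8x⁵. Remainder: −4x⁵ − 16x⁴ + x³ − 2x² + 15x + 3.
Step 4: lead(−4x⁵ − 16x⁴ + x³ − 2x² + 15x + 3) ÷ lead(D) = −4x⁵ ÷ −2x = 2x⁴. Subtract (2x⁴)·D = −4x⁵ − 2x⁴. Remainder: −14x⁴ + x³ − 2x² + 15x + 3.
Step 5: lead(−14x⁴ + x³ − 2x² + 15x + 3) ÷ lead(D) = −14x⁴ ÷ −2x = 7x³. Subtract (7x³)·D = −14x⁴ − 7x³. Remainder: 8x³ − 2x² + 15x + 3.
Step 6: lead(8x³ − 2x² + 15x + 3) ÷ lead(D) = 8x³ ÷ −2x = −4x². Subtract (−4x²)·D = 8x³ + 4x². Remainder: −6x² + 15x + 3.
Step 7: lead(−6x² + 15x + 3) ÷ lead(D) = −6x² ÷ −2x = 3x. Subtract (3x)·D = −6x² − 3x. Remainder: 18x + 3.
Step 8: lead(18x + 3) ÷ lead(D) = 18x ÷ −2x = −9. Subtract (−9)·D = 18x + 9. Remainder: −6.

R(x) = −6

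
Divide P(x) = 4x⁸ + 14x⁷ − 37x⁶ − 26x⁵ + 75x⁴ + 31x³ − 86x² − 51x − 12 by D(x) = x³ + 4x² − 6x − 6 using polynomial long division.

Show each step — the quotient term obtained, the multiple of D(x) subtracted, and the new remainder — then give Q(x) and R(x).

Step 1: lead(4x⁸ + 14x⁷ − 37x⁶ − 26x⁵ + 75x⁴ + 31x³ − 86x² − 51x − 12) ÷ lead(D) = 4x⁸ ÷ x³ = 4x⁵. Subtract (4x⁵)·D = 4x⁸ + 16x⁷ − 24x⁶ − 24x⁵. Remainder: −2x⁷ − 13x⁶ − 2x⁵ + 75x⁴ + 31x³ − 86x² − 51x − 12.
Step 2: lead(−2x⁷ − 13x⁶ − 2x⁵ + 75x⁴ + 31x³ − 86x² − 51x − 12) ÷ lead(D) = −2x⁷ ÷ x³ = −2x⁴. Subtract (−2x⁴)·D = −2x⁷ − 8x⁶ + 12x⁵ + 12x⁴. Remainder: −5x⁶ − 14x⁵ + 63x⁴ + 31x³ − 86x² − 51x − 12.
Step 3: lead(−5x⁶ − 14x⁵ + 63x⁴ + 31x³ − 86x² − 51x − 12) ÷ lead(D) = −5x⁶ ÷ x³ = −5x³. Subtract (−5x³)·D = −5x⁶ − 20x⁵ + 30x⁴ + 30x³. Remainder: 6x⁵ + 33x⁴ + x³ − 86x² − 51x − 12.
Step 4: lead(6x⁵ + 33x⁴ + x³ − 86x² − 51x − 12) ÷ lead(D) = 6x⁵ ÷ x³ = 6x². Subtract (6x²)·D = 6x⁵ + 24x⁴ − 36x³ − 36x². Remainder: 9x⁴ + 37x³ − 50x² − 51x − 12.
Step 5: lead(9x⁴ + 37x³ − 50x² − 51x − 12) ÷ lead(D) = 9x⁴ ÷ x³ = 9x. Subtract (9x)·D = 9x⁴ + 36x³ − 54x² − 54x. Remainder: x³ + 4x² + 3x − 12.
Step 6: lead(x³ + 4x² + 3x − 12) ÷ lead(D) = x³ ÷ x³ = 1. Subtract (1)·D = x³ + 4x² − 6x − 6. Remainder: 9x − 6.

Q(x) = 4x⁵ − 2x⁴ − 5x³ + 6x² + 9x + 1; R(x) = 9x − 6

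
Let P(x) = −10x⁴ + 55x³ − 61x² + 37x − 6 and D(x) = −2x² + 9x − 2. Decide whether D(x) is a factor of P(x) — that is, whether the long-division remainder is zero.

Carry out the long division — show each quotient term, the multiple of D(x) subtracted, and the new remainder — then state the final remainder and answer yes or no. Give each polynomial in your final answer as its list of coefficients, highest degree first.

R = [0], so D(x) is a factor of P(x). yes

Step 1: lead(−10x⁴ + 55x³ − 61x² + 37x − 6) ÷ lead(D) = −10x⁴ ÷ −2x² = 5x². Subtract (5x²)·D = −10x⁴ + 45x³ − 10x². Remainder: 10x³ − 51x² + 37x − 6.
Step 2: lead(10x³ − 51x² + 37x − 6) ÷ lead(D) = 10x³ ÷ −2x² = −5x. Subtract (−5x)·D = 10x³ − 45x² + 10x. Remainder: −6x² + 27x − 6.
Step 3: lead(−6x² + 27x − 6) ÷ lead(D) = −6x² ÷ −2x² = 3. Subtract (3)·D = −6x² + 27x − 6. Remainder: 0.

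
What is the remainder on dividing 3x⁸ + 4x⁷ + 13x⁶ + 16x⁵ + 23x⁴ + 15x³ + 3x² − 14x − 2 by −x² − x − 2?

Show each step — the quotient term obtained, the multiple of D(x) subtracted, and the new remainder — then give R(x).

Step 1: lead(3x⁸ + 4x⁷ + 13x⁶ + 16x⁵ + 23x⁴ + 15x³ + 3x² − 14x − 2) ÷ lead(D) = 3x⁸ ÷ −x² = −3x⁶. Subtract (−3x⁶)·D = 3x⁸ + 3x⁷ + 6x⁶. Remainder: x⁷ + 7x⁶ + 16x⁵ + 23x⁴ + 15x³ + 3x² − 14x − 2.
Step 2: lead(x⁷ + 7x⁶ + 16x⁵ + 23x⁴ + 15x³ + 3x² − 14x − 2) ÷ lead(D) = x⁷ ÷ −x² = −x⁵. Subtract (−x⁵)·D = x⁷ + x⁶ + 2x⁵. Remainder: 6x⁶ + 14x⁵ + 23x⁴ + 15x³ + 3x² − 14x − 2.
Step 3: lead(6x⁶ + 14x⁵ + 23x⁴ + 15x³ + 3x² − 14x − 2) ÷ lead(D) = 6x⁶ ÷ −x² = −6x⁴. Subtract (−6x⁴)·D = 6x⁶ + 6x⁵ + 12x⁴. Remainder: 8x⁵ + 11x⁴ + 15x³ + 3x² − 14x − 2.
Step 4: lead(8x⁵ + 11x⁴ + 15x³ + 3x² − 14x − 2) ÷ lead(D) = 8x⁵ ÷ −x² = −8x³. Subtract (−8x³)·D = 8x⁵ + 8x⁴ + 16x³. Remainder: 3x⁴ − x³ + 3x² − 14x − 2.
Step 5: lead(3x⁴ − x³ + 3x² − 14x − 2) ÷ lead(D) = 3x⁴ ÷ −x² = −3x². Subtract (−3x²)·D = 3x⁴ + 3x³ + 6x². Remainder: −4x³ − 3x² − 14x − 2.
Step 6: lead(−4x³ − 3x² − 14x − 2) ÷ lead(D) = −4x³ ÷ −x² = 4x. Subtract (4x)·D = −4x³ − 4x² − 8x. Remainder: x² − 6x − 2.
Step 7: lead(x² − 6x − 2) ÷ lead(D) = x² ÷ −x² = −1. Subtract (−1)·D = x² + x + 2. Remainder: −7x − 4.

R(x) = −7x − 4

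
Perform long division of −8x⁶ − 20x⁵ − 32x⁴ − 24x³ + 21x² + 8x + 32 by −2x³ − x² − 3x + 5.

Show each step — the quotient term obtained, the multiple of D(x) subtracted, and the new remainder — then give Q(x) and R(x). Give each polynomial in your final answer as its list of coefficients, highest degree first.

Q = [4, 8, 6, 7]; R = [6, -1, -3]

Step 1: lead(−8x⁶ − 20x⁵ − 32x⁴ − 24x³ + 21x² + 8x + 32) ÷ lead(D) = −8x⁶ ÷ −2x³ = 4x³. Subtract (4x³)·D = −8x⁶ − 4x⁵ − 12x⁴ + 20x³. Remainder: −16x⁵ − 20x⁴ − 44x³ + 21x² + 8x + 32.
Step 2: lead(−16x⁵ − 20x⁴ − 44x³ + 21x² + 8x + 32) ÷ lead(D) = −16x⁵ ÷ −2x³ = 8x². Subtract (8x²)·D = −16x⁵ − 8x⁴ − 24x³ + 40x². Remainder: −12x⁴ − 20x³ − 19x² + 8x + 32.
Step 3: lead(−12x⁴ − 20x³ − 19x² + 8x + 32) ÷ lead(D) = −12x⁴ ÷ −2x³ = 6x. Subtract (6x)·D = −12x⁴ − 6x³ − 18x² + 30x. Remainder: −14x³ − x² − 22x + 32.
Step 4: lead(−14x³ − x² − 22x + 32) ÷ lead(D) = −14x³ ÷ −2x³ = 7. Subtract (7)·D = −14x³ − 7x² − 21x + 35. Remainder: 6x² − x − 3.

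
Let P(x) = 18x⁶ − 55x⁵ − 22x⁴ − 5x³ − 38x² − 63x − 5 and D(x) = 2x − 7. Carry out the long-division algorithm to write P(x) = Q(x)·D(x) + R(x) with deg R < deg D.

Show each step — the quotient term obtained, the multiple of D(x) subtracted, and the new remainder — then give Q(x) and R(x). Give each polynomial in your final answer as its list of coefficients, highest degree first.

Step 1: lead(18x⁶ − 55x⁵ − 22x⁴ − 5x³ − 38x² − 63x − 5) ÷ lead(D) = 18x⁶ ÷ 2x = 9x⁵. Subtract (9x⁵)·D = 18x⁶ − 63x⁵. Remainder: 8x⁵ − 22x⁴ − 5x³ − 38x² − 63x − 5.
Step 2: lead(8x⁵ − 22x⁴ − 5x³ − 38x² − 63x − 5) ÷ lead(D) = 8x⁵ ÷ 2x = 4x⁴. Subtract (4x⁴)·D = 8x⁵ − 28x⁴. Remainder: 6x⁴ − 5x³ − 38x² − 63x − 5.
Step 3: lead(6x⁴ − 5x³ − 38x² − 63x − 5) ÷ lead(D) = 6x⁴ ÷ 2x = 3x³. Subtract (3x³)·D = 6x⁴ − 21x³. Remainder: 16x³ − 38x² − 63x − 5.
Step 4: lead(16x³ − 38x² − 63x − 5) ÷ lead(D) = 16x³ ÷ 2x = 8x². Subtract (8x²)·D = 16x³ − 56x². Remainder: 18x² − 63x − 5.
Step 5: lead(18x² − 63x − 5) ÷ lead(D) = 18x² ÷ 2x = 9x. Subtract (9x)·D = 18x² − 63x. Remainder: −5.

Q = [9, 4, 3, 8, 9, 0]; R = [-5]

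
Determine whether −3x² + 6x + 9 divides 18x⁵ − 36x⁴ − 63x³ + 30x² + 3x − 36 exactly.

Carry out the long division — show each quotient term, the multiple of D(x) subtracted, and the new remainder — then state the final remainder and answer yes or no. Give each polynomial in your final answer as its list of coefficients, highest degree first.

R = [0], so D(x) is a factor of P(x). yes

Step 1: lead(18x⁵ − 36x⁴ − 63x³ + 30x² + 3x − 36) ÷ lead(D) = 18x⁵ ÷ −3x² = −6x³. Subtract (−6x³)·D = 18x⁵ − 36x⁴ − 54x³. Remainder: −9x³ + 30x² + 3x − 36.
Step 2: lead(−9x³ + 30x² + 3x − 36) ÷ lead(D) = −9x³ ÷ −3x² = 3x. Subtract (3x)·D = −9x³ + 18x² + 27x. Remainder: 12x² − 24x − 36.
Step 3: lead(12x² − 24x − 36) ÷ lead(D) = 12x² ÷ −3x² = −4. Subtract (−4)·D = 12x² − 24x − 36. Remainder: 0.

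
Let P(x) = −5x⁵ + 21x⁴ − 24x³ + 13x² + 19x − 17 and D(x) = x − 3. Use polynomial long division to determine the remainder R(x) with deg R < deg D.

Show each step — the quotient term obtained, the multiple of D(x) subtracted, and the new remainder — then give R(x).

R(x) = −5

Step 1: lead(−5x⁵ + 21x⁴ − 24x³ + 13x² + 19x − 17) ÷ lead(D) = −5x⁵ ÷ x = −5x⁴. Subtract (−5x⁴)·D = −5x⁵ + 15x⁴. Remainder: 6x⁴ − 24x³ + 13x² + 19x − 17.
Step 2: lead(6x⁴ − 24x³ + 13x² + 19x − 17) ÷ lead(D) = 6x⁴ ÷ x = 6x³. Subtract (6x³)·D = 6x⁴ − 18x³. Remainder: −6x³ + 13x² + 19x − 17.
Step 3: lead(−6x³ + 13x² + 19x − 17) ÷ lead(D) = −6x³ ÷ x = −6x². Subtract (−6x²)·D = −6x³ + 18x². Remainder: −5x² + 19x − 17.
Step 4: lead(−5x² + 19x − 17) ÷ lead(D) = −5x² ÷ x = −5x. Subtract (−5x)·D = −5x² + 15x. Remainder: 4x − 17.
Step 5: lead(4x − 17) ÷ lead(D) = 4x ÷ x = 4. Subtract (4)·D = 4x − 12. Remainder: −5.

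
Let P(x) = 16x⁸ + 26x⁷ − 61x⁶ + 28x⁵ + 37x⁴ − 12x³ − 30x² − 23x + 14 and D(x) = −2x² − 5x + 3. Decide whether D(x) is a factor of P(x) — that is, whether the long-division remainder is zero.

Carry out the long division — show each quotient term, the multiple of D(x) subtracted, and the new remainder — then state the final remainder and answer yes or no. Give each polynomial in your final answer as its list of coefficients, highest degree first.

Step 1: lead(16x⁸ + 26x⁷ − 61x⁶ + 28x⁵ + 37x⁴ − 12x³ − 30x² − 23x + 14) ÷ lead(D) = 16x⁸ ÷ −2x² = −8x⁶. Subtract (−8x⁶)·D = 16x⁸ + 40x⁷ − 24x⁶. Remainder: −14x⁷ − 37x⁶ + 28x⁵ + 37x⁴ − 12x³ − 30x² − 23x + 14.
Step 2: lead(−14x⁷ − 37x⁶ + 28x⁵ + 37x⁴ − 12x³ − 30x² − 23x + 14) ÷ lead(D) = −14x⁷ ÷ −2x² = 7x⁵. Subtract (7x⁵)·D = −14x⁷ − 35x⁶ + 21x⁵. Remainder: −2x⁶ + 7x⁵ + 37x⁴ − 12x³ − 30x² − 23x + 14.
Step 3: lead(−2x⁶ + 7x⁵ + 37x⁴ − 12x³ − 30x² − 23x + 14) ÷ lead(D) = −2x⁶ ÷ −2x² = x⁴. Subtract (x⁴)·D = −2x⁶ − 5x⁵ + 3x⁴. Remainder: 12x⁵ + 34x⁴ − 12x³ − 30x² − 23x + 14.
Step 4: lead(12x⁵ + 34x⁴ − 12x³ − 30x² − 23x + 14) ÷ lead(D) = 12x⁵ ÷ −2x² = −6x³. Subtract (−6x³)·D = 12x⁵ + 30x⁴ − 18x³. Remainder: 4x⁴ + 6x³ − 30x² − 23x + 14.
Step 5: lead(4x⁴ + 6x³ − 30x² − 23x + 14) ÷ lead(D) = 4x⁴ ÷ −2x² = −2x². Subtract (−2x²)·D = 4x⁴ + 10x³ − 6x². Remainder: −4x³ − 24x² − 23x + 14.
Step 6: lead(−4x³ − 24x² − 23x + 14) ÷ lead(D) = −4x³ ÷ −2x² = 2x. Subtract (2x)·D = −4x³ − 10x² + 6x. Remainder: −14x² − 29x + 14.
Step 7: lead(−14x² − 29x + 14) ÷ lead(D) = −14x² ÷ −2x² = 7. Subtract (7)·D = −14x² − 35x + 21. Remainder: 6x − 7.

R = [6, -7], so D(x) is not a factor of P(x). no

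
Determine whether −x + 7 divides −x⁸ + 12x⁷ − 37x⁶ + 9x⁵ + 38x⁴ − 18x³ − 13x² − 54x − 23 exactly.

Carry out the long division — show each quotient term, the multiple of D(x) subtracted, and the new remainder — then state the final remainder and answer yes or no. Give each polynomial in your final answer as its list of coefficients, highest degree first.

Step 1: lead(−x⁸ + 12x⁷ − 37x⁶ + 9x⁵ + 38x⁴ − 18x³ − 13x² − 54x − 23) ÷ lead(D) = −x⁸ ÷ −x = x⁷. Subtract (x⁷)·D = −x⁸ + 7x⁷. Remainder: 5x⁷ − 37x⁶ + 9x⁵ + 38x⁴ − 18x³ − 13x² − 54x − 23.
Step 2: lead(5x⁷ − 37x⁶ + 9x⁵ + 38x⁴ − 18x³ − 13x² − 54x − 23) ÷ lead(D) = 5x⁷ ÷ −x = −5x⁶. Subtract (−5x⁶)·D = 5x⁷ − 35x⁶. Remainder: −2x⁶ + 9x⁵ + 38x⁴ − 18x³ − 13x² − 54x − 23.
Step 3: lead(−2x⁶ + 9x⁵ + 38x⁴ − 18x³ − 13x² − 54x − 23) ÷ lead(D) = −2x⁶ ÷ −x = 2x⁵. Subtract (2x⁵)·D = −2x⁶ + 14x⁵. Remainder: −5x⁵ + 38x⁴ − 18x³ − 13x² − 54x − 23.
Step 4: lead(−5x⁵ + 38x⁴ − 18x³ − 13x² − 54x − 23) ÷ lead(D) = −5x⁵ ÷ −x = 5x⁴. Subtract (5x⁴)·D = −5x⁵ + 35x⁴. Remainder: 3x⁴ − 18x³ − 13x² − 54x − 23.
Step 5: lead(3x⁴ − 18x³ − 13x² − 54x − 23) ÷ lead(D) = 3x⁴ ÷ −x = −3x³. Subtract (−3x³)·D = 3x⁴ − 21x³. Remainder: 3x³ − 13x² − 54x − 23.
Step 6: lead(3x³ − 13x² − 54x − 23) ÷ lead(D) = 3x³ ÷ −x = −3x². Subtract (−3x²)·D = 3x³ − 21x². Remainder: 8x² − 54x − 23.
Step 7: lead(8x² − 54x − 23) ÷ lead(D) = 8x² ÷ −x = −8x. Subtract (−8x)·D = 8x² − 56x. Remainder: 2x − 23.
Step 8: lead(2x − 23) ÷ lead(D) = 2x ÷ −x = −2. Subtract (−2)·D = 2x − 14. Remainder: −9.

R = [-9], so D(x) is not a factor of P(x). no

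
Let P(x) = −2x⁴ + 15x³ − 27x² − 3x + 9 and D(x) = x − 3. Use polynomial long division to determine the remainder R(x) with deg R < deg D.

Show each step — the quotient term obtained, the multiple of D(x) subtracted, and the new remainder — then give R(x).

R(x) = 0

Step 1: lead(−2x⁴ + 15x³ − 27x² − 3x + 9) ÷ lead(D) = −2x⁴ ÷ x = −2x³. Subtract (−2x³)·D = −2x⁴ + 6x³. Remainder: 9x³ − 27x² − 3x + 9.
Step 2: lead(9x³ − 27x² − 3x + 9) ÷ lead(D) = 9x³ ÷ x = 9x². Subtract (9x²)·D = 9x³ − 27x². Remainder: −3x + 9.
Step 3: lead(−3x + 9) ÷ lead(D) = −3x ÷ x = −3. Subtract (−3)·D = −3x + 9. Remainder: 0.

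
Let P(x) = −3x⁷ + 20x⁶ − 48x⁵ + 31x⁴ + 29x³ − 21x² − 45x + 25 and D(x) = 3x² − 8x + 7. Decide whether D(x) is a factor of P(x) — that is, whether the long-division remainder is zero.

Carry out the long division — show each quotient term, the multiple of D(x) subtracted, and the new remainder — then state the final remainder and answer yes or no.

R(x) = x − 3, so D(x) is not a factor of P(x). no

Step 1: lead(−3x⁷ + 20x⁶ − 48x⁵ + 31x⁴ + 29x³ − 21x² − 45x + 25) ÷ lead(D) = −3x⁷ ÷ 3x² = −x⁵. Subtract (−x⁵)·D = −3x⁷ + 8x⁶ − 7x⁵. Remainder: 12x⁶ − 41x⁵ + 31x⁴ + 29x³ − 21x² − 45x + 25.
Step 2: lead(12x⁶ − 41x⁵ + 31x⁴ + 29x³ − 21x² − 45x + 25) ÷ lead(D) = 12x⁶ ÷ 3x² = 4x⁴. Subtract (4x⁴)·D = 12x⁶ − 32x⁵ + 28x⁴. Remainder: −9x⁵ + 3x⁴ + 29x³ − 21x² − 45x + 25.
Step 3: lead(−9x⁵ + 3x⁴ + 29x³ − 21x² − 45x + 25) ÷ lead(D) = −9x⁵ ÷ 3x² = −3x³. Subtract (−3x³)·D = −9x⁵ + 24x⁴ − 21x³. Remainder: −21x⁴ + 50x³ − 21x² − 45x + 25.
Step 4: lead(−21x⁴ + 50x³ − 21x² − 45x + 25) ÷ lead(D) = −21x⁴ ÷ 3x² = −7x². Subtract (−7x²)·D = −21x⁴ + 56x³ − 49x². Remainder: −6x³ + 28x² − 45x + 25.
Step 5: lead(−6x³ + 28x² − 45x + 25) ÷ lead(D) = −6x³ ÷ 3x² = −2x. Subtract (−2x)·D = −6x³ + 16x² − 14x. Remainder: 12x² − 31x + 25.
Step 6: lead(12x² − 31x + 25) ÷ lead(D) = 12x² ÷ 3x² = 4. Subtract (4)·D = 12x² − 32x + 28. Remainder: x − 3.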